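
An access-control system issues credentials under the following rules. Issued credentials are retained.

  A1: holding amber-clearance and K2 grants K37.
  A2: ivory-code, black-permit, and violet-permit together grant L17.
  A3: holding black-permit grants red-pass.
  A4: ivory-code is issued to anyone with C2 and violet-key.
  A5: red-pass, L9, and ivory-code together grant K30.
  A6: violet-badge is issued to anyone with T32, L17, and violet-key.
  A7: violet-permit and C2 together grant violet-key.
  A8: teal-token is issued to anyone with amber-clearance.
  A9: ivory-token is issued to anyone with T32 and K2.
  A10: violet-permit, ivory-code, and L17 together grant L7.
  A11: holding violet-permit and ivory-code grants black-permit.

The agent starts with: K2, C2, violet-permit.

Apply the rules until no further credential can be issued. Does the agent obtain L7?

Yes

Holding violet-permit and C2 grants violet-key (A7).
Holding C2 and violet-key grants ivory-code (A4).
Holding violet-permit and ivory-code grants black-permit (A11).
Holding ivory-code, black-permit, and violet-permit grants L17 (A2).
Holding violet-permit, ivory-code, and L17 grants L7 (A10).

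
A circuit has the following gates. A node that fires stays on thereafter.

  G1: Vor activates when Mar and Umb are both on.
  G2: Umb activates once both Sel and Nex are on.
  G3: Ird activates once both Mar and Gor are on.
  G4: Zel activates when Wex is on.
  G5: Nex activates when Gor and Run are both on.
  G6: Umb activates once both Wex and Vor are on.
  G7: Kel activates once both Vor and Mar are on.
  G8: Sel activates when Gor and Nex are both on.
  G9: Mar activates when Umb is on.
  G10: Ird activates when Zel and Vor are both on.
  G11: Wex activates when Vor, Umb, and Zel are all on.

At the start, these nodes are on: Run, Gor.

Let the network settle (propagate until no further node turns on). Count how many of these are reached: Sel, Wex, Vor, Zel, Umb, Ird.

4

G5: Gor and Run on → Nex on.
Gor and Nex are on, so Sel activates (G8).
G2: Sel and Nex on → Umb on.
Umb is on, so Mar activates (G9).
G1: Mar and Umb on → Vor on.
G3: Mar and Gor on → Ird on.
Sel: reached.
Wex would need Vor, Umb, and Zel (G11), but Zel never turns on.
Vor: reached.
Zel would need Wex (G4), but Wex never turns on.
Umb: reached.
Ird: reached.
Reached: Sel, Vor, Umb, and Ird — 4 of the 6.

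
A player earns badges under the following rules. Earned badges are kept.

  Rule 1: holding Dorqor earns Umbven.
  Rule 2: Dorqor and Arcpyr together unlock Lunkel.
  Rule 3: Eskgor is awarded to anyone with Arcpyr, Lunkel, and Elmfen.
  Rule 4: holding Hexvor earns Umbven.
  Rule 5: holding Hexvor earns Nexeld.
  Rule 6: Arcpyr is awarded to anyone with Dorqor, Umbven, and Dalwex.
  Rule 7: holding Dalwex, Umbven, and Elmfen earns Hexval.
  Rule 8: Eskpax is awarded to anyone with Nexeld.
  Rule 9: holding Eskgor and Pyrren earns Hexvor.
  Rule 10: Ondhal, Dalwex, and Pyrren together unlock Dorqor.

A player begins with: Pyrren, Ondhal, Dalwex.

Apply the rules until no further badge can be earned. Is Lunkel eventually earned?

With Ondhal, Dalwex, and Pyrren, Dorqor is earned (Rule 10).
With Dorqor, Umbven is earned (Rule 1).
With Dorqor, Umbven, and Dalwex, Arcpyr is earned (Rule 6).
With Dorqor and Arcpyr, Lunkel is earned (Rule 2).

Yes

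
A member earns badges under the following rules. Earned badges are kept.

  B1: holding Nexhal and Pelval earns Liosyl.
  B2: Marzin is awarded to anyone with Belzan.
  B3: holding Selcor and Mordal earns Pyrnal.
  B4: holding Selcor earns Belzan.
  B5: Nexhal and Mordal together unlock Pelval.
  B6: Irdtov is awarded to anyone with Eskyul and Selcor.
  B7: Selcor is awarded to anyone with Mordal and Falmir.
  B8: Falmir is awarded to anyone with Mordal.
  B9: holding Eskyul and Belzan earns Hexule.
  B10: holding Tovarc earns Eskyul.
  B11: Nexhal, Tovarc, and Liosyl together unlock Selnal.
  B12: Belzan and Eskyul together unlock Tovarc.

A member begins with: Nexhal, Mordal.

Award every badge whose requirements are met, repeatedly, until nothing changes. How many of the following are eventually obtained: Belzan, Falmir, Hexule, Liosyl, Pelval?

With Nexhal and Mordal, Pelval is earned (B5).
With Mordal, Falmir is earned (B8).
With Mordal and Falmir, Selcor is earned (B7).
With Nexhal and Pelval, Liosyl is earned (B1).
With Selcor, Belzan is earned (B4).
Belzan: reached.
Falmir: reached.
Hexule would need Eskyul and Belzan (B9), but Eskyul is never earned.
Liosyl: reached.
Pelval: reached.
Reached: Belzan, Falmir, Liosyl, and Pelval — 4 of the 5.

4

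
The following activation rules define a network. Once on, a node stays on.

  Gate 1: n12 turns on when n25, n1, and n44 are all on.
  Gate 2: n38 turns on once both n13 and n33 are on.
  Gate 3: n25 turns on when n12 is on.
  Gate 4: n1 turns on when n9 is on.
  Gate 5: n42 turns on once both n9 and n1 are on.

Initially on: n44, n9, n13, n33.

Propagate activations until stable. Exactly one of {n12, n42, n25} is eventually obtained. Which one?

n42

n9 is on, so n1 turns on (Gate 4).
Gate 5: n9 and n1 on → n42 on.
n25 would need n12 (Gate 3), but n12 never turns on. n12 would need n25, n1, and n44 (Gate 1), but n25 never turns on.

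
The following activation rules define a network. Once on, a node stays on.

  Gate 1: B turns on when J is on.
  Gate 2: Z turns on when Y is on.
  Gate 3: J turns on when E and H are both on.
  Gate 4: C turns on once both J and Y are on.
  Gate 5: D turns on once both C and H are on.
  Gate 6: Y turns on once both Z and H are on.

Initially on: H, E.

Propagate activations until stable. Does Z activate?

Z would need Y (Gate 2), but Y never turns on.

No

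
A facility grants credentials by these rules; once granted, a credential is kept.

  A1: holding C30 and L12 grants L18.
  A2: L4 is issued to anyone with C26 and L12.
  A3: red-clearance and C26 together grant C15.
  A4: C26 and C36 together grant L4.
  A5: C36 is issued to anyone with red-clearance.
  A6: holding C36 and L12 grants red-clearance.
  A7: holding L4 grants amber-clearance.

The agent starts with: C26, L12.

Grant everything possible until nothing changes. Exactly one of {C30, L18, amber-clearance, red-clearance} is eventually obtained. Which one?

Holding C26 and L12 grants L4 (A2).
Holding L4 grants amber-clearance (A7).
L18 would need C30 and L12 (A1), but C30 is never granted. red-clearance would need C36 and L12 (A6), but C36 is never granted. No rule produces C30, and it is not given.

amber-clearance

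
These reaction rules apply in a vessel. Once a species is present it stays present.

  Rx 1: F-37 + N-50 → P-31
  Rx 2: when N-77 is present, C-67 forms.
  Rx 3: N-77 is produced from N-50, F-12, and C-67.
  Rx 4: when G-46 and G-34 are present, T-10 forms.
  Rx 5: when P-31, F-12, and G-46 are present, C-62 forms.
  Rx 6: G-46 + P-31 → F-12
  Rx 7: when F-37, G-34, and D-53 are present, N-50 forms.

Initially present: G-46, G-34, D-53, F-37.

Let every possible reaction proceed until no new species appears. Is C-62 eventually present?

Yes

F-37, G-34, and D-53 present → N-50 forms (Rx 7).
F-37 and N-50 present → P-31 forms (Rx 1).
G-46 and P-31 present → F-12 forms (Rx 6).
P-31, F-12, and G-46 present → C-62 forms (Rx 5).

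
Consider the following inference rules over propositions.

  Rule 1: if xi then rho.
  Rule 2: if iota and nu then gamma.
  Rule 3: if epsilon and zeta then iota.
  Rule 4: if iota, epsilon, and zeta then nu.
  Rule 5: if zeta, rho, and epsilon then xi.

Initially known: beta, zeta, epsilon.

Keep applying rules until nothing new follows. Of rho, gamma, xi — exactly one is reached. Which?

gamma

epsilon and zeta hold, so iota follows (Rule 3).
From iota, epsilon, and zeta, Rule 4 gives nu.
From iota and nu, Rule 2 gives gamma.
xi would need zeta, rho, and epsilon (Rule 5), but rho is never established. rho would need xi (Rule 1), but xi is never established.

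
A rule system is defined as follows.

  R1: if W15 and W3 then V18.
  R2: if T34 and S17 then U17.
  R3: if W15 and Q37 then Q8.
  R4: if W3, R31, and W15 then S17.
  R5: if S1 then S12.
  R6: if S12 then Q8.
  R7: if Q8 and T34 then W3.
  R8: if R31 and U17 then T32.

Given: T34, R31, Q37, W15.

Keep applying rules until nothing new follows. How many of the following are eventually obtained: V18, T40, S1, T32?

2

From W15 and Q37, R3 gives Q8.
From Q8 and T34, R7 gives W3.
W15 and W3 hold, so V18 follows (R1).
W3, R31, and W15 hold, so S17 follows (R4).
T34 and S17 hold, so U17 follows (R2).
From R31 and U17, R8 gives T32.
V18: reached.
No rule produces T40, and it is not given.
No rule produces S1, and it is not given.
T32: reached.
Reached: V18 and T32 — 2 of the 4.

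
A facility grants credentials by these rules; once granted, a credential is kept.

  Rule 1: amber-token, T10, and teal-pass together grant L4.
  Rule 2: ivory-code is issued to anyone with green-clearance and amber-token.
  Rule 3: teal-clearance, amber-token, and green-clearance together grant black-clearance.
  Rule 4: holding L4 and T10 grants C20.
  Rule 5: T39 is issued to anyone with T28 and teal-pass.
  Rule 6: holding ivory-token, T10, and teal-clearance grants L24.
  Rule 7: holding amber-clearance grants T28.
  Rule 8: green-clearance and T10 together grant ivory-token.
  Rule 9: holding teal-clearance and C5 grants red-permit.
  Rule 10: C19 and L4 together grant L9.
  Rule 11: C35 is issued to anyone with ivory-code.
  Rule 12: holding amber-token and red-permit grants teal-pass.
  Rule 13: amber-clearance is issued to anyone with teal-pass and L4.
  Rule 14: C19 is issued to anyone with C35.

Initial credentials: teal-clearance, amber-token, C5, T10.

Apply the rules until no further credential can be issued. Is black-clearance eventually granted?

No

black-clearance would need teal-clearance, amber-token, and green-clearance (Rule 3), but green-clearance is never granted.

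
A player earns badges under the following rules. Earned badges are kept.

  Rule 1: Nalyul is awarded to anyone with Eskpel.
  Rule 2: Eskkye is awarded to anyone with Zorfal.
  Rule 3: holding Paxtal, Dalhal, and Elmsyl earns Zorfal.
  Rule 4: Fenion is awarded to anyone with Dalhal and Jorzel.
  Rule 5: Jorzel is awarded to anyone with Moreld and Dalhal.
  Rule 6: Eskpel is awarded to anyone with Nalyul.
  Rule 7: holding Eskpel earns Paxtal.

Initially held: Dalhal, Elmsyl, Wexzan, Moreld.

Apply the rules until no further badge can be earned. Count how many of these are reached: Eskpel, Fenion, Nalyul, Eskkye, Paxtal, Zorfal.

1

With Moreld and Dalhal, Jorzel is earned (Rule 5).
With Dalhal and Jorzel, Fenion is earned (Rule 4).
Eskpel would need Nalyul (Rule 6), but Nalyul is never earned.
Fenion: reached.
Nalyul would need Eskpel (Rule 1), but Eskpel is never earned.
Eskkye would need Zorfal (Rule 2), but Zorfal is never earned.
Paxtal would need Eskpel (Rule 7), but Eskpel is never earned.
Zorfal would need Paxtal, Dalhal, and Elmsyl (Rule 3), but Paxtal is never earned.
Reached: Fenion — 1 of the 6.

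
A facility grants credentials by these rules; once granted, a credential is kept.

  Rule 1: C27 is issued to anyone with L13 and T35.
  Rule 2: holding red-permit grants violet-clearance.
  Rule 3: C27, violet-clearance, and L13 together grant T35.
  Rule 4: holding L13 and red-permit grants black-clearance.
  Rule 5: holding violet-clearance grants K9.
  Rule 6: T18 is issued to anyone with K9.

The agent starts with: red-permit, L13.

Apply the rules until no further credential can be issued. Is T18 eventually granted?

Holding red-permit grants violet-clearance (Rule 2).
Holding violet-clearance grants K9 (Rule 5).
Holding K9 grants T18 (Rule 6).

Yes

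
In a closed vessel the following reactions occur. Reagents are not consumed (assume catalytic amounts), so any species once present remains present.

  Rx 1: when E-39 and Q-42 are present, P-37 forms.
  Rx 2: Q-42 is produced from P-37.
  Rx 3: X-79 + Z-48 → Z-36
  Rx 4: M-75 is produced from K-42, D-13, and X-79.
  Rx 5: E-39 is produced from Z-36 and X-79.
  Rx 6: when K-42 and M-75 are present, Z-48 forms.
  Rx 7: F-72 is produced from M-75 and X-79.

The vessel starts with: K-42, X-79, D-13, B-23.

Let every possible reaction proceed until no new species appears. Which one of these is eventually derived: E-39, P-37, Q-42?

E-39

K-42, D-13, and X-79 present → M-75 forms (Rx 4).
K-42 and M-75 present → Z-48 forms (Rx 6).
X-79 and Z-48 present → Z-36 forms (Rx 3).
Z-36 and X-79 present → E-39 forms (Rx 5).
P-37 would need E-39 and Q-42 (Rx 1), but Q-42 never forms. Q-42 would need P-37 (Rx 2), but P-37 never forms.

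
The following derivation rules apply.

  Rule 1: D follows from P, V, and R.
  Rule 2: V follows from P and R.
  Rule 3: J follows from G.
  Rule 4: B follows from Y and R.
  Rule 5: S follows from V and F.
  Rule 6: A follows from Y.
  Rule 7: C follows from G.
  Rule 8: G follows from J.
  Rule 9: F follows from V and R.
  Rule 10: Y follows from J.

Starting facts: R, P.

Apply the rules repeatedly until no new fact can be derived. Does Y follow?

Y would need J (Rule 10), but J is never established.

No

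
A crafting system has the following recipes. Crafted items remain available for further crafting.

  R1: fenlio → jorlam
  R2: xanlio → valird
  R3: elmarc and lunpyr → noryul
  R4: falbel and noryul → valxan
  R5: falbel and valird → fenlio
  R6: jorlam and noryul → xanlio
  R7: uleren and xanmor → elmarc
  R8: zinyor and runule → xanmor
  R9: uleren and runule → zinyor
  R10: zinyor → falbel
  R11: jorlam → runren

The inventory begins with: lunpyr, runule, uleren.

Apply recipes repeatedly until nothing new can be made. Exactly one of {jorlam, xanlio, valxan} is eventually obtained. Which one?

Using R9, uleren and runule make zinyor.
zinyor → falbel (R10).
zinyor and runule → xanmor (R8).
Using R7, uleren and xanmor make elmarc.
elmarc and lunpyr → noryul (R3).
Using R4, falbel and noryul make valxan.
xanlio would need jorlam and noryul (R6), but jorlam is never obtained. jorlam would need fenlio (R1), but fenlio is never obtained.

valxan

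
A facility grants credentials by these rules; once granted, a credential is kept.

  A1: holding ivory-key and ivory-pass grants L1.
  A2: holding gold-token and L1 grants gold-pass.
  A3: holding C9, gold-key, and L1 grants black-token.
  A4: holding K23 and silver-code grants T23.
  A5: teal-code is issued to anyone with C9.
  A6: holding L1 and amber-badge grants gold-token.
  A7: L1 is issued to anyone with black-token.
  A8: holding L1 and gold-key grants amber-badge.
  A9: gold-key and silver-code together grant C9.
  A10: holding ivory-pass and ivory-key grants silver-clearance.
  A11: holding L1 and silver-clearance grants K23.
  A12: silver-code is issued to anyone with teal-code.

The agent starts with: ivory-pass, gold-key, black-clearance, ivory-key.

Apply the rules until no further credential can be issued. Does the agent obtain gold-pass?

Holding ivory-key and ivory-pass grants L1 (A1).
Holding L1 and gold-key grants amber-badge (A8).
Holding L1 and amber-badge grants gold-token (A6).
Holding gold-token and L1 grants gold-pass (A2).

Yes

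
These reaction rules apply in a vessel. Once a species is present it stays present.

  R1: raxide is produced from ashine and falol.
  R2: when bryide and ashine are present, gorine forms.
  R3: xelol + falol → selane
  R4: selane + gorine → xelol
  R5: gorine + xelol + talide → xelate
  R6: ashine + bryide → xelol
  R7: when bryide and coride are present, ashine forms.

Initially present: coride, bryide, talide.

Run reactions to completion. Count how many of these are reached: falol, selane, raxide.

No rule produces falol, and it is not given.
selane would need xelol and falol (R3), but falol never forms.
raxide would need ashine and falol (R1), but falol never forms.
None of the 3 are reached.

0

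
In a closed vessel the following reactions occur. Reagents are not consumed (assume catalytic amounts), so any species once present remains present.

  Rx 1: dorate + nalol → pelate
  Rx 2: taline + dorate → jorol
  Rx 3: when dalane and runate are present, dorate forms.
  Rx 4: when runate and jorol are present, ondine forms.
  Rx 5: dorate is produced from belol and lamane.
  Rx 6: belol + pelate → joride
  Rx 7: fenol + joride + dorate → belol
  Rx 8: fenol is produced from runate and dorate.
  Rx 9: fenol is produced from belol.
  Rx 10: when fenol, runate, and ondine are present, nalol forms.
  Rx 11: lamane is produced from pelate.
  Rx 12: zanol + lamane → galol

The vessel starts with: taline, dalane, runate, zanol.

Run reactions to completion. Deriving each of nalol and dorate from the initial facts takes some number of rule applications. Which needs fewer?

dorate: dalane and runate present → dorate forms (Rx 3). [1 rule application]
nalol: dalane and runate present → dorate forms (Rx 3). taline and dorate present → jorol forms (Rx 2). runate and dorate present → fenol forms (Rx 8). runate and jorol present → ondine forms (Rx 4). fenol, runate, and ondine present → nalol forms (Rx 10). [5 rule applications]
dorate needs fewer.

dorate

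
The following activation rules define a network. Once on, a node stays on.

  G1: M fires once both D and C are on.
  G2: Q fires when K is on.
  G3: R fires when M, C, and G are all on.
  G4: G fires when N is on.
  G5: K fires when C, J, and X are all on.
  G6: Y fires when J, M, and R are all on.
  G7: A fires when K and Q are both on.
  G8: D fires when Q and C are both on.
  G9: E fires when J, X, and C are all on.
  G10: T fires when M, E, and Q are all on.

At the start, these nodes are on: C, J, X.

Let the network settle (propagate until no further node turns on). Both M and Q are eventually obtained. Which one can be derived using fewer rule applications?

Q

Q: C, J, and X are on, so K fires (G5). K is on, so Q fires (G2). [2 rule applications]
M: G5: C, J, and X on → K on. K is on, so Q fires (G2). G8: Q and C on → D on. D and C are on, so M fires (G1). [4 rule applications]
Q needs fewer.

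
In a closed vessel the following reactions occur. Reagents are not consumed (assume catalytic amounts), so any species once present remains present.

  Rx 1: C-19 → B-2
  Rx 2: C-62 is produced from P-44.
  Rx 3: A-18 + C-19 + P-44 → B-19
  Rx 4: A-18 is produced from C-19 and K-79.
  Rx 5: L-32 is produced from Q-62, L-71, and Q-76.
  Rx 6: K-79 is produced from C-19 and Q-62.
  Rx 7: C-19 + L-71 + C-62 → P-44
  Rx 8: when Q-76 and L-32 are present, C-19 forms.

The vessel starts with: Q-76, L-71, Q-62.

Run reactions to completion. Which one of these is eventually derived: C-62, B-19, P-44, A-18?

Q-62, L-71, and Q-76 present → L-32 forms (Rx 5).
Q-76 and L-32 present → C-19 forms (Rx 8).
C-19 and Q-62 present → K-79 forms (Rx 6).
C-19 and K-79 present → A-18 forms (Rx 4).
C-62 would need P-44 (Rx 2), but P-44 never forms. P-44 would need C-19, L-71, and C-62 (Rx 7), but C-62 never forms. B-19 would need A-18, C-19, and P-44 (Rx 3), but P-44 never forms.

A-18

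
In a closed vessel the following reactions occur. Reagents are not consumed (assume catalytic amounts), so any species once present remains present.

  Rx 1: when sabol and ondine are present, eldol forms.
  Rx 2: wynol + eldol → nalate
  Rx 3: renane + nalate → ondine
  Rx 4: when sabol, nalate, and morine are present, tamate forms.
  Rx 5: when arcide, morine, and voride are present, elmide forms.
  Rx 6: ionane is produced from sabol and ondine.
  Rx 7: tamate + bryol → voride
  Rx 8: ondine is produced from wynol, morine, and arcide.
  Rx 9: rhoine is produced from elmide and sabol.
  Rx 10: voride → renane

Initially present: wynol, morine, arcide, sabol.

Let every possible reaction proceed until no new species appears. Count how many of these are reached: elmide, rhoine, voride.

elmide would need arcide, morine, and voride (Rx 5), but voride never forms.
rhoine would need elmide and sabol (Rx 9), but elmide never forms.
voride would need tamate and bryol (Rx 7), but bryol never forms.
None of the 3 are reached.

0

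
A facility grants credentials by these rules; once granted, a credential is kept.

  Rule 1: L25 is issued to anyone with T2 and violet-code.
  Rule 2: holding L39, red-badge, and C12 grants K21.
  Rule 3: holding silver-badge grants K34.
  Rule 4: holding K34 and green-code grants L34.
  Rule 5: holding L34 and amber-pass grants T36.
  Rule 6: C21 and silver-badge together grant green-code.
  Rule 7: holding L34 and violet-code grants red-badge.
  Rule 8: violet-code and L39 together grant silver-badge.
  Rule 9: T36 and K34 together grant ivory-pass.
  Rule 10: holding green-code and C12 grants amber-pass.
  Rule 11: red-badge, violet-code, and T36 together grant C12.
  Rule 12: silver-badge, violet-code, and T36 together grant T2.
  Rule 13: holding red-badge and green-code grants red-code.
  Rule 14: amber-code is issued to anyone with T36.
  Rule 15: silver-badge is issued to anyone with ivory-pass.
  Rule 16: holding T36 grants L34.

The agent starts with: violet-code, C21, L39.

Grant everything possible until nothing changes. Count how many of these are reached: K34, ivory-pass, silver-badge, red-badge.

Holding violet-code and L39 grants silver-badge (Rule 8).
Holding silver-badge grants K34 (Rule 3).
Holding C21 and silver-badge grants green-code (Rule 6).
Holding K34 and green-code grants L34 (Rule 4).
Holding L34 and violet-code grants red-badge (Rule 7).
K34: reached.
ivory-pass would need T36 and K34 (Rule 9), but T36 is never granted.
silver-badge: reached.
red-badge: reached.
Reached: K34, silver-badge, and red-badge — 3 of the 4.

3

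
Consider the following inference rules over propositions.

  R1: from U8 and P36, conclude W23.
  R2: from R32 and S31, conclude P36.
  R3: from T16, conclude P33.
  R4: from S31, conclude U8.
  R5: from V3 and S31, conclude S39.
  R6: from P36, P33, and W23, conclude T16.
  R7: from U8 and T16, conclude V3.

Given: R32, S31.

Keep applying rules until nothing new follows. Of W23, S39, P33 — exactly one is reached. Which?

From R32 and S31, R2 gives P36.
S31 holds, so U8 follows (R4).
From U8 and P36, R1 gives W23.
P33 would need T16 (R3), but T16 is never established. S39 would need V3 and S31 (R5), but V3 is never established.

W23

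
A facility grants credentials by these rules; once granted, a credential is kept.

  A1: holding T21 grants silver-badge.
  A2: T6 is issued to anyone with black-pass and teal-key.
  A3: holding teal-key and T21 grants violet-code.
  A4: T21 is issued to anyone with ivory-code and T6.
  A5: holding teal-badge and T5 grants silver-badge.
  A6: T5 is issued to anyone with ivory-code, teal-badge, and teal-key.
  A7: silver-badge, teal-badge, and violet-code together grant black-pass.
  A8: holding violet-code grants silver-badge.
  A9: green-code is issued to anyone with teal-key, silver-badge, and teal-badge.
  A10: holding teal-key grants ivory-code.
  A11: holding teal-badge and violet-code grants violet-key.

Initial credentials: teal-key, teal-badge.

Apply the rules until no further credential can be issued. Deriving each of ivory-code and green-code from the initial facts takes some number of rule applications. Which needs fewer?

ivory-code: Holding teal-key grants ivory-code (A10). [1 rule application]
green-code: Holding teal-key grants ivory-code (A10). Holding ivory-code, teal-badge, and teal-key grants T5 (A6). Holding teal-badge and T5 grants silver-badge (A5). Holding teal-key, silver-badge, and teal-badge grants green-code (A9). [4 rule applications]
ivory-code needs fewer.

ivory-code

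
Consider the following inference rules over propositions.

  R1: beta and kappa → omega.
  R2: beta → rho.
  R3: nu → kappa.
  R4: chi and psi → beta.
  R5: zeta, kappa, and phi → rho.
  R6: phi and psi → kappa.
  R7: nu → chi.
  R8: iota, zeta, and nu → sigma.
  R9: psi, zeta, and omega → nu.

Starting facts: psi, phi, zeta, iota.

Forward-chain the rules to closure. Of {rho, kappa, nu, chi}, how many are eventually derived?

phi and psi hold, so kappa follows (R6).
zeta, kappa, and phi hold, so rho follows (R5).
rho: reached.
kappa: reached.
nu would need psi, zeta, and omega (R9), but omega is never established.
chi would need nu (R7), but nu is never established.
Reached: rho and kappa — 2 of the 4.

2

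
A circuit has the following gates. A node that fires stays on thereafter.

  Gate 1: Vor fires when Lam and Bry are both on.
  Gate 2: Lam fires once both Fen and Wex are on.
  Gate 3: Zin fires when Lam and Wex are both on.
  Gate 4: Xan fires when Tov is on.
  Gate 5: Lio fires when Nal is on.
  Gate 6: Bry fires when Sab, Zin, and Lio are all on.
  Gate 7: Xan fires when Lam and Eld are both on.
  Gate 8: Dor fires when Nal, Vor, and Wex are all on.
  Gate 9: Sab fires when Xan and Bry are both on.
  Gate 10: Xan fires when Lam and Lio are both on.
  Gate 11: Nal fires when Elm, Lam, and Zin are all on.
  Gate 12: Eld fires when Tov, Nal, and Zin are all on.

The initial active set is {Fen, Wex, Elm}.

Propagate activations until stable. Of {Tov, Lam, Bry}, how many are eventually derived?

1

Fen and Wex are on, so Lam fires (Gate 2).
No rule produces Tov, and it is not given.
Lam: reached.
Bry would need Sab, Zin, and Lio (Gate 6), but Sab never turns on.
Reached: Lam — 1 of the 3.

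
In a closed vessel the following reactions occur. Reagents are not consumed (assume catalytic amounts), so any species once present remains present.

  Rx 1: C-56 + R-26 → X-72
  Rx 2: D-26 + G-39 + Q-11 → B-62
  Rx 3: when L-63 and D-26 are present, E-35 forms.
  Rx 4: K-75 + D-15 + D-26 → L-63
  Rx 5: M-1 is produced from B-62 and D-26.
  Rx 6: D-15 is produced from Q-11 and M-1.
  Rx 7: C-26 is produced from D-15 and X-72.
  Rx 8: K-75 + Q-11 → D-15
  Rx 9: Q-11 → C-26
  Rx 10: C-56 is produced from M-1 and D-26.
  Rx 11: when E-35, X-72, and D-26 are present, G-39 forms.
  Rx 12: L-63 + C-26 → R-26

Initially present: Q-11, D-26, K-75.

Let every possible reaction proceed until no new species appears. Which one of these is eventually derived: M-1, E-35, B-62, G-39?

E-35

K-75 and Q-11 present → D-15 forms (Rx 8).
K-75, D-15, and D-26 present → L-63 forms (Rx 4).
L-63 and D-26 present → E-35 forms (Rx 3).
M-1 would need B-62 and D-26 (Rx 5), but B-62 never forms. B-62 would need D-26, G-39, and Q-11 (Rx 2), but G-39 never forms. G-39 would need E-35, X-72, and D-26 (Rx 11), but X-72 never forms.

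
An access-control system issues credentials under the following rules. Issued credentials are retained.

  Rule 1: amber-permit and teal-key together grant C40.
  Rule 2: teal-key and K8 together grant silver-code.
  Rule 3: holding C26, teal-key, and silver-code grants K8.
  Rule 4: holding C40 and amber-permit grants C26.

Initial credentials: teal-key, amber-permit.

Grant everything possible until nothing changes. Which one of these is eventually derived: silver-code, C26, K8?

Holding amber-permit and teal-key grants C40 (Rule 1).
Holding C40 and amber-permit grants C26 (Rule 4).
silver-code would need teal-key and K8 (Rule 2), but K8 is never granted. K8 would need C26, teal-key, and silver-code (Rule 3), but silver-code is never granted.

C26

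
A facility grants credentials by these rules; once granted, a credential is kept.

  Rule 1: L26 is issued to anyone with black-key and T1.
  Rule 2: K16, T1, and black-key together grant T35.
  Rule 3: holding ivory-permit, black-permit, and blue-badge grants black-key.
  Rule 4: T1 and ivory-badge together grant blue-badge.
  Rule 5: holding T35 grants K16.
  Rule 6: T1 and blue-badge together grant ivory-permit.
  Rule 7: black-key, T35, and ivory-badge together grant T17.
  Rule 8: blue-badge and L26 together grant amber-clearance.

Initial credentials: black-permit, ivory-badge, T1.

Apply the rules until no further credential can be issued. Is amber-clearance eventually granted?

Yes

Holding T1 and ivory-badge grants blue-badge (Rule 4).
Holding T1 and blue-badge grants ivory-permit (Rule 6).
Holding ivory-permit, black-permit, and blue-badge grants black-key (Rule 3).
Holding black-key and T1 grants L26 (Rule 1).
Holding blue-badge and L26 grants amber-clearance (Rule 8).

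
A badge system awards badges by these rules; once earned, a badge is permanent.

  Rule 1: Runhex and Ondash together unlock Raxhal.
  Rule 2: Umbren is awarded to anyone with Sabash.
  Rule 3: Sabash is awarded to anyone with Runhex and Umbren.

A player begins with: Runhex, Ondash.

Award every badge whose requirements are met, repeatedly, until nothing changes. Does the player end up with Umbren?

Umbren would need Sabash (Rule 2), but Sabash is never earned.

No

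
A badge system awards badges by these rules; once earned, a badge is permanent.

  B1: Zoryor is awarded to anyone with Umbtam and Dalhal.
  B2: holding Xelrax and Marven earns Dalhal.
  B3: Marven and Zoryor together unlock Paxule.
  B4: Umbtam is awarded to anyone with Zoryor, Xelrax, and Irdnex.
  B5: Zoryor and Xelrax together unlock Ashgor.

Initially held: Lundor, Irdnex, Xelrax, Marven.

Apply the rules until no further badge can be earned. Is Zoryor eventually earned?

No

Zoryor would need Umbtam and Dalhal (B1), but Umbtam is never earned.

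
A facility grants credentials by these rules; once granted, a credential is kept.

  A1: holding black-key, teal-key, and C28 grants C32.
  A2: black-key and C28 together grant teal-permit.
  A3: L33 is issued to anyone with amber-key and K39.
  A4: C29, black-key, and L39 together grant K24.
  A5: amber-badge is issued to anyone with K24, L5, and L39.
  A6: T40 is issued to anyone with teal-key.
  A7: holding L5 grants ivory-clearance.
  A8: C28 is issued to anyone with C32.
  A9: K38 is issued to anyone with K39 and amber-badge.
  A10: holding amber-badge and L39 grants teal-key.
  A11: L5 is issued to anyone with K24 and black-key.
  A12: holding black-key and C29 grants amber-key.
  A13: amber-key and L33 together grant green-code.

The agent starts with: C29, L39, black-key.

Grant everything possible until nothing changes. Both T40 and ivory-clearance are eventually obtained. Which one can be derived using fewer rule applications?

ivory-clearance

ivory-clearance: Holding C29, black-key, and L39 grants K24 (A4). Holding K24 and black-key grants L5 (A11). Holding L5 grants ivory-clearance (A7). [3 rule applications]
T40: Holding C29, black-key, and L39 grants K24 (A4). Holding K24 and black-key grants L5 (A11). Holding K24, L5, and L39 grants amber-badge (A5). Holding amber-badge and L39 grants teal-key (A10). Holding teal-key grants T40 (A6). [5 rule applications]
ivory-clearance needs fewer.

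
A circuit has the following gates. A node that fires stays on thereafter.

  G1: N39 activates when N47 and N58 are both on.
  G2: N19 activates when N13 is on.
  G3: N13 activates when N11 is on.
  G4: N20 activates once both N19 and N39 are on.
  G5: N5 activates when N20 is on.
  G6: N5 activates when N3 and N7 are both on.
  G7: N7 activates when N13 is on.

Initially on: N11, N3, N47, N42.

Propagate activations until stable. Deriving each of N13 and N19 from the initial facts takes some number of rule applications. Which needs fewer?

N13: N11 is on, so N13 activates (G3). [1 rule application]
N19: G3: N11 on → N13 on. G2: N13 on → N19 on. [2 rule applications]
N13 needs fewer.

N13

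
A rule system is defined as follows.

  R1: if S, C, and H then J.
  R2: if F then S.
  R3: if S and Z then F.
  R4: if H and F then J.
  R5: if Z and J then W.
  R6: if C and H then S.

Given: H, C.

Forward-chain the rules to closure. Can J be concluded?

Yes

C and H hold, so S follows (R6).
S, C, and H hold, so J follows (R1).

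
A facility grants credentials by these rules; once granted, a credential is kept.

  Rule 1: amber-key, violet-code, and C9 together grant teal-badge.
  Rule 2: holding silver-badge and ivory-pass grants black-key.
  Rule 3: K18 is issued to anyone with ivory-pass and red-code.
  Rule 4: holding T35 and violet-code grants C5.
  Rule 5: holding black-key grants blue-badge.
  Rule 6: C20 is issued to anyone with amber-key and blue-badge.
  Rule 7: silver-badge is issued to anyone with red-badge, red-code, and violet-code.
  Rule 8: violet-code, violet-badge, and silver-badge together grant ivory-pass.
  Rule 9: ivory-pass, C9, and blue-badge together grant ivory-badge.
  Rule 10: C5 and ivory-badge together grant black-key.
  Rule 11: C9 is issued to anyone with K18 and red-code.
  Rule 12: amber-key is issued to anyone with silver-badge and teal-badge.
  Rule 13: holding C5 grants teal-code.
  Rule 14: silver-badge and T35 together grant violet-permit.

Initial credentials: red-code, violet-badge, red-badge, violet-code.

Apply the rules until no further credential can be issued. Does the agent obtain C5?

C5 would need T35 and violet-code (Rule 4), but T35 is never granted.

No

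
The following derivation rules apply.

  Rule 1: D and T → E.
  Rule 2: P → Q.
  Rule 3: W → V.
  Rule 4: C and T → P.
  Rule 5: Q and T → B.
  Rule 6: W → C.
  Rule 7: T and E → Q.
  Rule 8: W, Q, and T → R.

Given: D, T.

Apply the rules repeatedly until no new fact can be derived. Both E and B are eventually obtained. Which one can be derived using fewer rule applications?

E

E: From D and T, Rule 1 gives E. [1 rule application]
B: D and T hold, so E follows (Rule 1). From T and E, Rule 7 gives Q. Q and T hold, so B follows (Rule 5). [3 rule applications]
E needs fewer.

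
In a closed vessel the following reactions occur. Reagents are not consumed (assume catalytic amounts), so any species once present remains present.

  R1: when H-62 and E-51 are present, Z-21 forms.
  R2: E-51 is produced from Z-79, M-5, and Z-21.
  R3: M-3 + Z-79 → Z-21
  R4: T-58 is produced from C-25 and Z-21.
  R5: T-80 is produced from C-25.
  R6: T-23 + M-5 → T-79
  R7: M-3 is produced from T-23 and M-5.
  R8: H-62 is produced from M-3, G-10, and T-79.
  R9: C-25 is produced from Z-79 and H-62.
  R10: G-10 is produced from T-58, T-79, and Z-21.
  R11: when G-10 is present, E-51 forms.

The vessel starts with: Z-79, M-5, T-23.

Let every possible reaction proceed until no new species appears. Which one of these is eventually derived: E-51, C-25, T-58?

E-51

T-23 and M-5 present → M-3 forms (R7).
M-3 and Z-79 present → Z-21 forms (R3).
Z-79, M-5, and Z-21 present → E-51 forms (R2).
C-25 would need Z-79 and H-62 (R9), but H-62 never forms. T-58 would need C-25 and Z-21 (R4), but C-25 never forms.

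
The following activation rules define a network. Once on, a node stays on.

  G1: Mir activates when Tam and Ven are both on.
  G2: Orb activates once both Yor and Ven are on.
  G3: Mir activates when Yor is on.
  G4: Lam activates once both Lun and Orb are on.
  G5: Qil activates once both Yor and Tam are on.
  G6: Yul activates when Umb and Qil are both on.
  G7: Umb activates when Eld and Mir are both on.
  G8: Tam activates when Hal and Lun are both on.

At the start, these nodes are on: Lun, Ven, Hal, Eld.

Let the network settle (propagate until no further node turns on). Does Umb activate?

G8: Hal and Lun on → Tam on.
G1: Tam and Ven on → Mir on.
Eld and Mir are on, so Umb activates (G7).

Yes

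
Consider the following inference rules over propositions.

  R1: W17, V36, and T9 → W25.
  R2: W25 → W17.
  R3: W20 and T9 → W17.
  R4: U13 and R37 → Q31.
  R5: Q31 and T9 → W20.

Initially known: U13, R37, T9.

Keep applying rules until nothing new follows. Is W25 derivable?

No

W25 would need W17, V36, and T9 (R1), but V36 is never established.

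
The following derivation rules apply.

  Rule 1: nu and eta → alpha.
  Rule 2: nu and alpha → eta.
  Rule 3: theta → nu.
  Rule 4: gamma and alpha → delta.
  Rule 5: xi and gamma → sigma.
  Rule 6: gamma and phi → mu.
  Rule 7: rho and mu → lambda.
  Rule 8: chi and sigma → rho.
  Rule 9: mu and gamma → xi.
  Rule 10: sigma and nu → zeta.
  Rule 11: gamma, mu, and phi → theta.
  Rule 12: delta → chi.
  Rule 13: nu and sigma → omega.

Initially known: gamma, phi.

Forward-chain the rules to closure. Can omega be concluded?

Yes

From gamma and phi, Rule 6 gives mu.
From gamma, mu, and phi, Rule 11 gives theta.
mu and gamma hold, so xi follows (Rule 9).
From theta, Rule 3 gives nu.
xi and gamma hold, so sigma follows (Rule 5).
nu and sigma hold, so omega follows (Rule 13).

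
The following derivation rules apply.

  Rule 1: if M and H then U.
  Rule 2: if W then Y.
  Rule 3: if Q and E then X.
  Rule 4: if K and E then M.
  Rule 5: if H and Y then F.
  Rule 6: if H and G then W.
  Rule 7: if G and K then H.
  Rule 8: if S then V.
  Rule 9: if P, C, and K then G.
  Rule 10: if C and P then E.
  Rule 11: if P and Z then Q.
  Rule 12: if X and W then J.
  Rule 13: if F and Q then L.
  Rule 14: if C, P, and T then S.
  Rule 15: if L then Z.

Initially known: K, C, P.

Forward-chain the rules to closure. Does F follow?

Yes

P, C, and K hold, so G follows (Rule 9).
G and K hold, so H follows (Rule 7).
H and G hold, so W follows (Rule 6).
From W, Rule 2 gives Y.
H and Y hold, so F follows (Rule 5).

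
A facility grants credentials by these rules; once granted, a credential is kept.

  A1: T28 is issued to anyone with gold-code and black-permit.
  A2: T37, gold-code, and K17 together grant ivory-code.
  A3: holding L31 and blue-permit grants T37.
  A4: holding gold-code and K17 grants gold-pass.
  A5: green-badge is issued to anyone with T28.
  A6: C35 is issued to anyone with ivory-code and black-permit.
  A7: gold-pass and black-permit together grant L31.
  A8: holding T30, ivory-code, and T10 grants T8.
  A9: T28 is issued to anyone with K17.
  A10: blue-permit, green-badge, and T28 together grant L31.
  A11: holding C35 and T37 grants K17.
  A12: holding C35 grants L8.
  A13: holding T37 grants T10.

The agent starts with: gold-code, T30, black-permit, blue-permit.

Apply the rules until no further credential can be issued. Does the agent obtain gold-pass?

gold-pass would need gold-code and K17 (A4), but K17 is never granted.

No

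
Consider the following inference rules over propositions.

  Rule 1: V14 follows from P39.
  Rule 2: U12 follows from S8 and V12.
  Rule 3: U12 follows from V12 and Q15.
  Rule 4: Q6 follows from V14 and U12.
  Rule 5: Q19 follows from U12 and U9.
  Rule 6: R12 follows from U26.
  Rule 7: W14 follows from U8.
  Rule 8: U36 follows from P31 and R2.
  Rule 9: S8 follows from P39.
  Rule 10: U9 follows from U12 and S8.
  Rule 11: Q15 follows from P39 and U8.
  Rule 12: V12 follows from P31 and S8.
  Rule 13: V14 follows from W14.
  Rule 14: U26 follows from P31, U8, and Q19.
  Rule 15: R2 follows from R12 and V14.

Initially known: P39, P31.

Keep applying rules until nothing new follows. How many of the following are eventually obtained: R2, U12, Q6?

2

From P39, Rule 1 gives V14.
From P39, Rule 9 gives S8.
From P31 and S8, Rule 12 gives V12.
S8 and V12 hold, so U12 follows (Rule 2).
V14 and U12 hold, so Q6 follows (Rule 4).
R2 would need R12 and V14 (Rule 15), but R12 is never established.
U12: reached.
Q6: reached.
Reached: U12 and Q6 — 2 of the 3.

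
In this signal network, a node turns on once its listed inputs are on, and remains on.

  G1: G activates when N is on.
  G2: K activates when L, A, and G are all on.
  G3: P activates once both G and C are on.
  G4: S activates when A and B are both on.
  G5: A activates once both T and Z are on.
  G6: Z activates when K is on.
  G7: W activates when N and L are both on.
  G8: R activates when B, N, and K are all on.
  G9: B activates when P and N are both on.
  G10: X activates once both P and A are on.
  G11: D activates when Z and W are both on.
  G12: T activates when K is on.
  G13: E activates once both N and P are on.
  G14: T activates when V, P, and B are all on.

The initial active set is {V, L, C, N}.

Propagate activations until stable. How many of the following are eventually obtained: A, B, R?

1

N is on, so G activates (G1).
G3: G and C on → P on.
G9: P and N on → B on.
A would need T and Z (G5), but Z never turns on.
B: reached.
R would need B, N, and K (G8), but K never turns on.
Reached: B — 1 of the 3.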